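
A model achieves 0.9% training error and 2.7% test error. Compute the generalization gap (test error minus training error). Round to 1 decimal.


Generalization gap = test_error - train_error
= 2.7 - 0.9
= 1.8%
A small gap suggests good generalization.

1.8


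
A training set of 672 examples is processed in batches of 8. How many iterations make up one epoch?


Iterations per epoch = dataset_size / batch_size
= 672 / 8
= 84

84


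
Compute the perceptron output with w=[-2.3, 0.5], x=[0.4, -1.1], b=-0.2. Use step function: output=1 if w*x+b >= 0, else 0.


z = w . x + b
= -2.3*0.4 + 0.5*-1.1 + -0.2
= -0.92 + -0.55 + -0.2
= -1.47 + -0.2
= -1.67
Since z = -1.67 < 0, output = 0

0


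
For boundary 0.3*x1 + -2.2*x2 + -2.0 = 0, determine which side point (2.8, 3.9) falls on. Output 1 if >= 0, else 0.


Compute 0.3 * 2.8 + -2.2 * 3.9 + -2.0
= 0.84 + -8.58 + -2.0
= -9.74
Since -9.74 < 0, the point is on the negative side.

0


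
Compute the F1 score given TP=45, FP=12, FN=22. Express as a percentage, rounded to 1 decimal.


Precision = TP / (TP + FP) = 45 / 57 = 0.7895
Recall = TP / (TP + FN) = 45 / 67 = 0.6716
F1 = 2 * P * R / (P + R)
= 2 * 0.7895 * 0.6716 / (0.7895 + 0.6716)
= 1.0605 / 1.4611
= 0.7258
As percentage: 72.6%

72.6


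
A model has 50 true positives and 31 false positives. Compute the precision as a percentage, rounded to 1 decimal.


Precision = TP / (TP + FP) * 100
= 50 / (50 + 31)
= 50 / 81
= 0.6173
= 61.7%

61.7


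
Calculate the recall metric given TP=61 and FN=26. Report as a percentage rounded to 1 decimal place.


Recall = TP / (TP + FN) * 100
= 61 / (61 + 26)
= 61 / 87
= 0.7011
= 70.1%

70.1


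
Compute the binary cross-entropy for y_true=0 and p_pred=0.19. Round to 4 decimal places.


For y=0: Loss = -log(1-p)
= -log(1 - 0.19)
= -log(0.81)
= -(-0.2107)
= 0.2107

0.2107


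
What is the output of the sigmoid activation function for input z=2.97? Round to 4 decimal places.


sigmoid(z) = 1 / (1 + exp(-z))
exp(-(2.97)) = exp(-2.97) = 0.0513
1 + 0.0513 = 1.0513
1 / 1.0513 = 0.9512

0.9512


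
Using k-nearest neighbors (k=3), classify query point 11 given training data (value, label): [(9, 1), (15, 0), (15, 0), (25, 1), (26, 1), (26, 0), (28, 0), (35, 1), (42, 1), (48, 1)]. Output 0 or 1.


Distances from query 11:
Point 9 (class 1): distance = 2
Point 15 (class 0): distance = 4
Point 15 (class 0): distance = 4
K=3 nearest neighbors: classes = [1, 0, 0]
Votes for class 1: 1 / 3
Majority vote => class 0

0


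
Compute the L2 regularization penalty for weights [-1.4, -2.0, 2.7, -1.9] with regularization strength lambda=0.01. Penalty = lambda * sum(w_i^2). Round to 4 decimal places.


Squaring each weight:
(-1.4)^2 = 1.96
(-2.0)^2 = 4.0
2.7^2 = 7.29
(-1.9)^2 = 3.61
Sum of squares = 16.86
Penalty = 0.01 * 16.86 = 0.1686

0.1686


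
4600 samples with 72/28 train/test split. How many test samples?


Train samples = 4600 * 72% = 3312
Test samples = 4600 - 3312
= 1288

1288


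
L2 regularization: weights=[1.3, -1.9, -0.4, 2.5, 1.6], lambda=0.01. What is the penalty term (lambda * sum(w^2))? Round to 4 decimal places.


Squaring each weight:
1.3^2 = 1.69
(-1.9)^2 = 3.61
(-0.4)^2 = 0.16
2.5^2 = 6.25
1.6^2 = 2.56
Sum of squares = 14.27
Penalty = 0.01 * 14.27 = 0.1427

0.1427


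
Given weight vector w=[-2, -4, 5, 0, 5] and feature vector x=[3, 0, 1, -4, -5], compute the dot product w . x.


Element-wise products:
-2 * 3 = -6
-4 * 0 = 0
5 * 1 = 5
0 * -4 = 0
5 * -5 = -25
Sum = -6 + 0 + 5 + 0 + -25
= -26

-26


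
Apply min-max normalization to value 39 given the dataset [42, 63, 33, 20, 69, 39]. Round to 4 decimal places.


Min = 20, Max = 69
Range = 69 - 20 = 49
Scaled = (x - min) / (max - min)
= (39 - 20) / 49
= 19 / 49
= 0.3878

0.3878


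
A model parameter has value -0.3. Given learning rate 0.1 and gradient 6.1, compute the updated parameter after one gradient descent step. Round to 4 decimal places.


w_new = w_old - lr * gradient
= -0.3 - 0.1 * 6.1
= -0.3 - (0.61)
= -0.9100

-0.9100


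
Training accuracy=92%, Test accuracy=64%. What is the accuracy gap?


Gap = train_accuracy - test_accuracy
= 92 - 64
= 28%
This large gap strongly indicates overfitting.

28


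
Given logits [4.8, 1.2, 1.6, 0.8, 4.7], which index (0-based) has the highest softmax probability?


Softmax is a monotonic transformation, so it preserves the argmax.
We need to find the index of the maximum logit.
Index 0: 4.8
Index 1: 1.2
Index 2: 1.6
Index 3: 0.8
Index 4: 4.7
Maximum logit = 4.8 at index 0

0


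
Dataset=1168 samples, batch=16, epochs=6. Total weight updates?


Iterations per epoch = 1168 / 16 = 73
Total updates = iterations_per_epoch * epochs
= 73 * 6
= 438

438


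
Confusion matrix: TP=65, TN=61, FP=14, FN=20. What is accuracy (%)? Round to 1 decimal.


Accuracy = (TP + TN) / (TP + TN + FP + FN) * 100
= (65 + 61) / (65 + 61 + 14 + 20)
= 126 / 160
= 0.7875
= 78.8%

78.8


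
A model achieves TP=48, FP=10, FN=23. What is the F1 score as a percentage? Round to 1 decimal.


Precision = TP / (TP + FP) = 48 / 58 = 0.8276
Recall = TP / (TP + FN) = 48 / 71 = 0.6761
F1 = 2 * P * R / (P + R)
= 2 * 0.8276 * 0.6761 / (0.8276 + 0.6761)
= 1.119 / 1.5036
= 0.7442
As percentage: 74.4%

74.4


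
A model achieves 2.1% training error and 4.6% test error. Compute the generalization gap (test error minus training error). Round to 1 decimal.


Generalization gap = test_error - train_error
= 4.6 - 2.1
= 2.5%
A moderate gap.

2.5


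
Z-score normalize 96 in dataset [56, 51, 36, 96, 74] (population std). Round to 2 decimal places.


Mean = (56 + 51 + 36 + 96 + 74) / 5 = 62.6
Variance = sum((x_i - mean)^2) / n = 426.24
Std = sqrt(426.24) = 20.6456
Z = (x - mean) / std
= (96 - 62.6) / 20.6456
= 33.4 / 20.6456
= 1.62

1.62


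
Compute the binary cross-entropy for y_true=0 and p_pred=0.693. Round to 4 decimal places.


For y=0: Loss = -log(1-p)
= -log(1 - 0.693)
= -log(0.307)
= -(-1.1809)
= 1.1809

1.1809


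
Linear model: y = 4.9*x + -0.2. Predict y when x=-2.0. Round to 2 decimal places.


y = 4.9 * -2.0 + (-0.2)
= -9.8 + (-0.2)
= -10.00

-10.00


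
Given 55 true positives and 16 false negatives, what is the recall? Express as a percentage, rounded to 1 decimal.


Recall = TP / (TP + FN) * 100
= 55 / (55 + 16)
= 55 / 71
= 0.7746
= 77.5%

77.5


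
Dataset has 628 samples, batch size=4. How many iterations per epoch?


Iterations per epoch = dataset_size / batch_size
= 628 / 4
= 157

157


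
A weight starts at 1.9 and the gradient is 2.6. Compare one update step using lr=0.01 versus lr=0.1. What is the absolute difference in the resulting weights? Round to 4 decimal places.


With lr=0.01: w_new = 1.9 - 0.01 * 2.6 = 1.874
With lr=0.1: w_new = 1.9 - 0.1 * 2.6 = 1.64
Absolute difference = |1.874 - 1.64|
= 0.2340

0.2340


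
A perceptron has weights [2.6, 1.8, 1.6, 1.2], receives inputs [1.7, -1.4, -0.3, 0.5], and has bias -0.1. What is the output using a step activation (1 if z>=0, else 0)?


z = w . x + b
= 2.6*1.7 + 1.8*-1.4 + 1.6*-0.3 + 1.2*0.5 + -0.1
= 4.42 + -2.52 + -0.48 + 0.6 + -0.1
= 2.02 + -0.1
= 1.92
Since z = 1.92 >= 0, output = 1

1


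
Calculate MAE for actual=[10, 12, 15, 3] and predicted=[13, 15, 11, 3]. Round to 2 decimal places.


Absolute errors: [3, 3, 4, 0]
Sum of absolute errors = 10
MAE = 10 / 4 = 2.50

2.50


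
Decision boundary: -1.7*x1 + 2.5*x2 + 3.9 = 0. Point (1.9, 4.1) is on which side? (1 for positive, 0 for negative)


Compute -1.7 * 1.9 + 2.5 * 4.1 + 3.9
= -3.23 + 10.25 + 3.9
= 10.92
Since 10.92 >= 0, the point is on the positive side.

1


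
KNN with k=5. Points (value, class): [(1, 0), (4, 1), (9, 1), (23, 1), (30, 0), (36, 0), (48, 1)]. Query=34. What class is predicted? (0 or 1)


Distances from query 34:
Point 36 (class 0): distance = 2
Point 30 (class 0): distance = 4
Point 23 (class 1): distance = 11
Point 48 (class 1): distance = 14
Point 9 (class 1): distance = 25
K=5 nearest neighbors: classes = [0, 0, 1, 1, 1]
Votes for class 1: 3 / 5
Majority vote => class 1

1


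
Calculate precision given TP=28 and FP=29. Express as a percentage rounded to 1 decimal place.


Precision = TP / (TP + FP) * 100
= 28 / (28 + 29)
= 28 / 57
= 0.4912
= 49.1%

49.1


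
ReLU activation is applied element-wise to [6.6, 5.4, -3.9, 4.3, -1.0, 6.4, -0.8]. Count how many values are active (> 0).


ReLU(x) = max(0, x) for each element:
ReLU(6.6) = 6.6
ReLU(5.4) = 5.4
ReLU(-3.9) = 0
ReLU(4.3) = 4.3
ReLU(-1.0) = 0
ReLU(6.4) = 6.4
ReLU(-0.8) = 0
Active neurons (>0): 4

4


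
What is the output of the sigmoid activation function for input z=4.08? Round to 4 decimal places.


sigmoid(z) = 1 / (1 + exp(-z))
exp(-(4.08)) = exp(-4.08) = 0.0169
1 + 0.0169 = 1.0169
1 / 1.0169 = 0.9834

0.9834


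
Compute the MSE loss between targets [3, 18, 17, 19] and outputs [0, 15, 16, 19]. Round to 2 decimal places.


Differences: [3, 3, 1, 0]
Squared errors: [9, 9, 1, 0]
Sum of squared errors = 19
MSE = 19 / 4 = 4.75

4.75


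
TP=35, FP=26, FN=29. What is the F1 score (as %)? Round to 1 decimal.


Precision = TP / (TP + FP) = 35 / 61 = 0.5738
Recall = TP / (TP + FN) = 35 / 64 = 0.5469
F1 = 2 * P * R / (P + R)
= 2 * 0.5738 * 0.5469 / (0.5738 + 0.5469)
= 0.6276 / 1.1206
= 0.56
As percentage: 56.0%

56.0


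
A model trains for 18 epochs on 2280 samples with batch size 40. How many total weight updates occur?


Iterations per epoch = 2280 / 40 = 57
Total updates = iterations_per_epoch * epochs
= 57 * 18
= 1026

1026


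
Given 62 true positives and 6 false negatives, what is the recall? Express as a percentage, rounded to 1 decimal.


Recall = TP / (TP + FN) * 100
= 62 / (62 + 6)
= 62 / 68
= 0.9118
= 91.2%

91.2


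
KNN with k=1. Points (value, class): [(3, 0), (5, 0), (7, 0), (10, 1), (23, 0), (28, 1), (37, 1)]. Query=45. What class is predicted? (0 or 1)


Distances from query 45:
Point 37 (class 1): distance = 8
K=1 nearest neighbors: classes = [1]
Votes for class 1: 1 / 1
Majority vote => class 1

1


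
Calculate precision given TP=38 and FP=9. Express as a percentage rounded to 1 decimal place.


Precision = TP / (TP + FP) * 100
= 38 / (38 + 9)
= 38 / 47
= 0.8085
= 80.9%

80.9


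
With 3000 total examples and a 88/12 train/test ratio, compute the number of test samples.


Train samples = 3000 * 88% = 2640
Test samples = 3000 - 2640
= 360

360


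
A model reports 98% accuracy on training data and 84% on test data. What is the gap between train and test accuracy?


Gap = train_accuracy - test_accuracy
= 98 - 84
= 14%
This gap suggests the model is overfitting.

14


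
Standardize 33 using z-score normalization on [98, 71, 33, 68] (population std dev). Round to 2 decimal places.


Mean = (98 + 71 + 33 + 68) / 4 = 67.5
Variance = sum((x_i - mean)^2) / n = 533.25
Std = sqrt(533.25) = 23.0922
Z = (x - mean) / std
= (33 - 67.5) / 23.0922
= -34.5 / 23.0922
= -1.49

-1.49


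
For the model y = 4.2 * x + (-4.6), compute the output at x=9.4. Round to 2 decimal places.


y = 4.2 * 9.4 + (-4.6)
= 39.48 + (-4.6)
= 34.88

34.88


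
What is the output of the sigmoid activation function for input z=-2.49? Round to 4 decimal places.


sigmoid(z) = 1 / (1 + exp(-z))
exp(-(-2.49)) = exp(2.49) = 12.0613
1 + 12.0613 = 13.0613
1 / 13.0613 = 0.0766

0.0766


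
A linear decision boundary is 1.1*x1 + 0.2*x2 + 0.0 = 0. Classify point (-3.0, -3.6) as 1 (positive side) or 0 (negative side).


Compute 1.1 * -3.0 + 0.2 * -3.6 + 0.0
= -3.3 + -0.72 + 0.0
= -4.02
Since -4.02 < 0, the point is on the negative side.

0


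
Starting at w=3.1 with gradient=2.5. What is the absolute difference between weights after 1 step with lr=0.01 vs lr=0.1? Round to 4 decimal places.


With lr=0.01: w_new = 3.1 - 0.01 * 2.5 = 3.075
With lr=0.1: w_new = 3.1 - 0.1 * 2.5 = 2.85
Absolute difference = |3.075 - 2.85|
= 0.2250

0.2250


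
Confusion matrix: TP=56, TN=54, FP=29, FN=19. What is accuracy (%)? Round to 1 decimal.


Accuracy = (TP + TN) / (TP + TN + FP + FN) * 100
= (56 + 54) / (56 + 54 + 29 + 19)
= 110 / 158
= 0.6962
= 69.6%

69.6


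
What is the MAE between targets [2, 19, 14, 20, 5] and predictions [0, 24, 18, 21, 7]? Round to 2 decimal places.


Absolute errors: [2, 5, 4, 1, 2]
Sum of absolute errors = 14
MAE = 14 / 5 = 2.80

2.80


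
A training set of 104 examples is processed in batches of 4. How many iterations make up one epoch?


Iterations per epoch = dataset_size / batch_size
= 104 / 4
= 26

26


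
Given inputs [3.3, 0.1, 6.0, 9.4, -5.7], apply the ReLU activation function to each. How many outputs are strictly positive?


ReLU(x) = max(0, x) for each element:
ReLU(3.3) = 3.3
ReLU(0.1) = 0.1
ReLU(6.0) = 6.0
ReLU(9.4) = 9.4
ReLU(-5.7) = 0
Active neurons (>0): 4

4


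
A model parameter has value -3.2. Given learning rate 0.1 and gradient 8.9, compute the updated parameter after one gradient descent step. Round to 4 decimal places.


w_new = w_old - lr * gradient
= -3.2 - 0.1 * 8.9
= -3.2 - (0.89)
= -4.0900

-4.0900


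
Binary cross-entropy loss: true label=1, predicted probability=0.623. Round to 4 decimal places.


For y=1: Loss = -log(p)
= -log(0.623)
= -(-0.4732)
= 0.4732

0.4732


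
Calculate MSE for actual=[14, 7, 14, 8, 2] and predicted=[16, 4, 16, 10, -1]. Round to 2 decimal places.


Differences: [-2, 3, -2, -2, 3]
Squared errors: [4, 9, 4, 4, 9]
Sum of squared errors = 30
MSE = 30 / 5 = 6.00

6.00


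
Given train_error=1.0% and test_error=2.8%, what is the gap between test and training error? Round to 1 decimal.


Generalization gap = test_error - train_error
= 2.8 - 1.0
= 1.8%
A small gap suggests good generalization.

1.8


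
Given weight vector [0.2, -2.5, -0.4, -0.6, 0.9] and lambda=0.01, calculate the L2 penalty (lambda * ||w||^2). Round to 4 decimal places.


Squaring each weight:
0.2^2 = 0.04
(-2.5)^2 = 6.25
(-0.4)^2 = 0.16
(-0.6)^2 = 0.36
0.9^2 = 0.81
Sum of squares = 7.62
Penalty = 0.01 * 7.62 = 0.0762

0.0762


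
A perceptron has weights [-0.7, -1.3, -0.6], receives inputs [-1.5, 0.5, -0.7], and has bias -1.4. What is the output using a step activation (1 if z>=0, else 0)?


z = w . x + b
= -0.7*-1.5 + -1.3*0.5 + -0.6*-0.7 + -1.4
= 1.05 + -0.65 + 0.42 + -1.4
= 0.82 + -1.4
= -0.58
Since z = -0.58 < 0, output = 0

0


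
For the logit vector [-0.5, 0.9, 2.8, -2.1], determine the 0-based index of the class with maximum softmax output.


Softmax is a monotonic transformation, so it preserves the argmax.
We need to find the index of the maximum logit.
Index 0: -0.5
Index 1: 0.9
Index 2: 2.8
Index 3: -2.1
Maximum logit = 2.8 at index 2

2


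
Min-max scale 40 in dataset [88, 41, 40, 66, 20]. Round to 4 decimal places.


Min = 20, Max = 88
Range = 88 - 20 = 68
Scaled = (x - min) / (max - min)
= (40 - 20) / 68
= 20 / 68
= 0.2941

0.2941


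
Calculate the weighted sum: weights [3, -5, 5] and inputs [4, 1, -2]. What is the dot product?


Element-wise products:
3 * 4 = 12
-5 * 1 = -5
5 * -2 = -10
Sum = 12 + -5 + -10
= -3

-3


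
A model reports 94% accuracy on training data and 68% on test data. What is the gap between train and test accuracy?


Gap = train_accuracy - test_accuracy
= 94 - 68
= 26%
This large gap strongly indicates overfitting.

26


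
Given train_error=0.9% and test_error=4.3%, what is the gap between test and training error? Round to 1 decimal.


Generalization gap = test_error - train_error
= 4.3 - 0.9
= 3.4%
A moderate gap.

3.4


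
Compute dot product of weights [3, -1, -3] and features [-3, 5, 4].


Element-wise products:
3 * -3 = -9
-1 * 5 = -5
-3 * 4 = -12
Sum = -9 + -5 + -12
= -26

-26


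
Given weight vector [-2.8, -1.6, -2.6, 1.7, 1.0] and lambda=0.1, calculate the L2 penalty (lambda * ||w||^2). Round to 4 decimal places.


Squaring each weight:
(-2.8)^2 = 7.84
(-1.6)^2 = 2.56
(-2.6)^2 = 6.76
1.7^2 = 2.89
1.0^2 = 1.0
Sum of squares = 21.05
Penalty = 0.1 * 21.05 = 2.1050

2.1050


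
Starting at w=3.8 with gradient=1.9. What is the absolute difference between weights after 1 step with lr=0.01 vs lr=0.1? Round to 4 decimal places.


With lr=0.01: w_new = 3.8 - 0.01 * 1.9 = 3.781
With lr=0.1: w_new = 3.8 - 0.1 * 1.9 = 3.61
Absolute difference = |3.781 - 3.61|
= 0.1710

0.1710


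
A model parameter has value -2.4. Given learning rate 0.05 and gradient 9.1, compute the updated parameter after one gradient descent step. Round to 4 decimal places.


w_new = w_old - lr * gradient
= -2.4 - 0.05 * 9.1
= -2.4 - (0.455)
= -2.8550

-2.8550


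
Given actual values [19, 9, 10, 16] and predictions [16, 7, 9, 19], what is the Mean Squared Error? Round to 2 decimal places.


Differences: [3, 2, 1, -3]
Squared errors: [9, 4, 1, 9]
Sum of squared errors = 23
MSE = 23 / 4 = 5.75

5.75


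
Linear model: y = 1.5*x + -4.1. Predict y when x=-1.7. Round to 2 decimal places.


y = 1.5 * -1.7 + (-4.1)
= -2.55 + (-4.1)
= -6.65

-6.65


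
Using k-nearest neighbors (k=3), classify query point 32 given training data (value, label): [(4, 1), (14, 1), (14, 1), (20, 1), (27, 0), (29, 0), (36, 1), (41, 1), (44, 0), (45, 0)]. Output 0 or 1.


Distances from query 32:
Point 29 (class 0): distance = 3
Point 36 (class 1): distance = 4
Point 27 (class 0): distance = 5
K=3 nearest neighbors: classes = [0, 1, 0]
Votes for class 1: 1 / 3
Majority vote => class 0

0


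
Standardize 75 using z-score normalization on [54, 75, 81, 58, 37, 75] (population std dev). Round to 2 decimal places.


Mean = (54 + 75 + 81 + 58 + 37 + 75) / 6 = 63.3333
Variance = sum((x_i - mean)^2) / n = 232.2222
Std = sqrt(232.2222) = 15.2388
Z = (x - mean) / std
= (75 - 63.3333) / 15.2388
= 11.6667 / 15.2388
= 0.77

0.77


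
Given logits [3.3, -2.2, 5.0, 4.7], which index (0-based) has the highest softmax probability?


Softmax is a monotonic transformation, so it preserves the argmax.
We need to find the index of the maximum logit.
Index 0: 3.3
Index 1: -2.2
Index 2: 5.0
Index 3: 4.7
Maximum logit = 5.0 at index 2

2


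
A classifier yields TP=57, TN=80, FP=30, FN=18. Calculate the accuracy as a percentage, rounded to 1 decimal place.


Accuracy = (TP + TN) / (TP + TN + FP + FN) * 100
= (57 + 80) / (57 + 80 + 30 + 18)
= 137 / 185
= 0.7405
= 74.1%

74.1


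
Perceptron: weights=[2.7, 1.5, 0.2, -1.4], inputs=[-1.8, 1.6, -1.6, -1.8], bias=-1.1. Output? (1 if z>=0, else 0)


z = w . x + b
= 2.7*-1.8 + 1.5*1.6 + 0.2*-1.6 + -1.4*-1.8 + -1.1
= -4.86 + 2.4 + -0.32 + 2.52 + -1.1
= -0.26 + -1.1
= -1.36
Since z = -1.36 < 0, output = 0

0


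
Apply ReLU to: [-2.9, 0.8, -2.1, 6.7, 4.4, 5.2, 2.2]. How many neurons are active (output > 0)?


ReLU(x) = max(0, x) for each element:
ReLU(-2.9) = 0
ReLU(0.8) = 0.8
ReLU(-2.1) = 0
ReLU(6.7) = 6.7
ReLU(4.4) = 4.4
ReLU(5.2) = 5.2
ReLU(2.2) = 2.2
Active neurons (>0): 5

5


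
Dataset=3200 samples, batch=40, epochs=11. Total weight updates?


Iterations per epoch = 3200 / 40 = 80
Total updates = iterations_per_epoch * epochs
= 80 * 11
= 880

880


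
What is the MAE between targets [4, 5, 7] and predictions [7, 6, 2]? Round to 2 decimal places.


Absolute errors: [3, 1, 5]
Sum of absolute errors = 9
MAE = 9 / 3 = 3.00

3.00


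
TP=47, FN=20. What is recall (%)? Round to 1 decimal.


Recall = TP / (TP + FN) * 100
= 47 / (47 + 20)
= 47 / 67
= 0.7015
= 70.1%

70.1


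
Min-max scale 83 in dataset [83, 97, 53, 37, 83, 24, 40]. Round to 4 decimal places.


Min = 24, Max = 97
Range = 97 - 24 = 73
Scaled = (x - min) / (max - min)
= (83 - 24) / 73
= 59 / 73
= 0.8082

0.8082


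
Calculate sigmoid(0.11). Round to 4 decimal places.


sigmoid(z) = 1 / (1 + exp(-z))
exp(-(0.11)) = exp(-0.11) = 0.8958
1 + 0.8958 = 1.8958
1 / 1.8958 = 0.5275

0.5275


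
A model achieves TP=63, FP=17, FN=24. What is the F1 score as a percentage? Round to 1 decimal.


Precision = TP / (TP + FP) = 63 / 80 = 0.7875
Recall = TP / (TP + FN) = 63 / 87 = 0.7241
F1 = 2 * P * R / (P + R)
= 2 * 0.7875 * 0.7241 / (0.7875 + 0.7241)
= 1.1405 / 1.5116
= 0.7545
As percentage: 75.4%

75.4


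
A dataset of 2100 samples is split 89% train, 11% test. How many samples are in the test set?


Train samples = 2100 * 89% = 1869
Test samples = 2100 - 1869
= 231

231


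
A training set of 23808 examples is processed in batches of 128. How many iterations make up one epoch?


Iterations per epoch = dataset_size / batch_size
= 23808 / 128
= 186

186


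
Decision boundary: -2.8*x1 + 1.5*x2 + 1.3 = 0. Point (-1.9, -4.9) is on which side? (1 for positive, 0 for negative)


Compute -2.8 * -1.9 + 1.5 * -4.9 + 1.3
= 5.32 + -7.35 + 1.3
= -0.73
Since -0.73 < 0, the point is on the negative side.

0


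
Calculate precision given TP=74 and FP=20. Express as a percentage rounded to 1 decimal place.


Precision = TP / (TP + FP) * 100
= 74 / (74 + 20)
= 74 / 94
= 0.7872
= 78.7%

78.7


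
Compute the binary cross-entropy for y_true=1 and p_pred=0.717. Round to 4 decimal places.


For y=1: Loss = -log(p)
= -log(0.717)
= -(-0.3327)
= 0.3327

0.3327


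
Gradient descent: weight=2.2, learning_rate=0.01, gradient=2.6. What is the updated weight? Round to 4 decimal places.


w_new = w_old - lr * gradient
= 2.2 - 0.01 * 2.6
= 2.2 - (0.026)
= 2.1740

2.1740


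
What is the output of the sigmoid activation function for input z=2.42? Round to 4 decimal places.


sigmoid(z) = 1 / (1 + exp(-z))
exp(-(2.42)) = exp(-2.42) = 0.0889
1 + 0.0889 = 1.0889
1 / 1.0889 = 0.9183

0.9183


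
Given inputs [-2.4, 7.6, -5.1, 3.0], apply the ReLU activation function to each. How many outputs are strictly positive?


ReLU(x) = max(0, x) for each element:
ReLU(-2.4) = 0
ReLU(7.6) = 7.6
ReLU(-5.1) = 0
ReLU(3.0) = 3.0
Active neurons (>0): 2

2


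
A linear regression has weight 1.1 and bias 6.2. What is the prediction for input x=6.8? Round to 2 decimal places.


y = 1.1 * 6.8 + (6.2)
= 7.48 + (6.2)
= 13.68

13.68


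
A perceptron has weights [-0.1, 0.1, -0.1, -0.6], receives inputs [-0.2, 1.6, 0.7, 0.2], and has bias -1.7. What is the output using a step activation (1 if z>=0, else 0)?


z = w . x + b
= -0.1*-0.2 + 0.1*1.6 + -0.1*0.7 + -0.6*0.2 + -1.7
= 0.02 + 0.16 + -0.07 + -0.12 + -1.7
= -0.01 + -1.7
= -1.71
Since z = -1.71 < 0, output = 0

0


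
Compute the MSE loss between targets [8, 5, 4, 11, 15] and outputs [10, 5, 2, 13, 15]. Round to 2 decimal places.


Differences: [-2, 0, 2, -2, 0]
Squared errors: [4, 0, 4, 4, 0]
Sum of squared errors = 12
MSE = 12 / 5 = 2.40

2.40


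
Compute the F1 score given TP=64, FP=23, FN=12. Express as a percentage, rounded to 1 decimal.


Precision = TP / (TP + FP) = 64 / 87 = 0.7356
Recall = TP / (TP + FN) = 64 / 76 = 0.8421
F1 = 2 * P * R / (P + R)
= 2 * 0.7356 * 0.8421 / (0.7356 + 0.8421)
= 1.239 / 1.5777
= 0.7853
As percentage: 78.5%

78.5


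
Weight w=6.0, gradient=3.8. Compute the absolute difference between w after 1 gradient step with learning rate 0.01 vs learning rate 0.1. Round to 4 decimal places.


With lr=0.01: w_new = 6.0 - 0.01 * 3.8 = 5.962
With lr=0.1: w_new = 6.0 - 0.1 * 3.8 = 5.62
Absolute difference = |5.962 - 5.62|
= 0.3420

0.3420


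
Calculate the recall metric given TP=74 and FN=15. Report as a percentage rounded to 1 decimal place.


Recall = TP / (TP + FN) * 100
= 74 / (74 + 15)
= 74 / 89
= 0.8315
= 83.1%

83.1


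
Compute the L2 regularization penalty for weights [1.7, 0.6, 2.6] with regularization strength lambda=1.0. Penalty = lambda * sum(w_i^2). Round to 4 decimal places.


Squaring each weight:
1.7^2 = 2.89
0.6^2 = 0.36
2.6^2 = 6.76
Sum of squares = 10.01
Penalty = 1.0 * 10.01 = 10.0100

10.0100


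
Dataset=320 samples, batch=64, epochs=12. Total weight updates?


Iterations per epoch = 320 / 64 = 5
Total updates = iterations_per_epoch * epochs
= 5 * 12
= 60

60


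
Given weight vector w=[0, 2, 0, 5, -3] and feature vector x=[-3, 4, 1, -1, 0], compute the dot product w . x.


Element-wise products:
0 * -3 = 0
2 * 4 = 8
0 * 1 = 0
5 * -1 = -5
-3 * 0 = 0
Sum = 0 + 8 + 0 + -5 + 0
= 3

3


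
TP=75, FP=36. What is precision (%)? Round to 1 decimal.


Precision = TP / (TP + FP) * 100
= 75 / (75 + 36)
= 75 / 111
= 0.6757
= 67.6%

67.6


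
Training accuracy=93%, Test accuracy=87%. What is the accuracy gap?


Gap = train_accuracy - test_accuracy
= 93 - 87
= 6%
This moderate gap may indicate mild overfitting.

6


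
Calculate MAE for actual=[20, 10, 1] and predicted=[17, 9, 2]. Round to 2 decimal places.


Absolute errors: [3, 1, 1]
Sum of absolute errors = 5
MAE = 5 / 3 = 1.67

1.67


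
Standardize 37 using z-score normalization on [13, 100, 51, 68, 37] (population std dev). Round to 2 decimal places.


Mean = (13 + 100 + 51 + 68 + 37) / 5 = 53.8
Variance = sum((x_i - mean)^2) / n = 858.16
Std = sqrt(858.16) = 29.2944
Z = (x - mean) / std
= (37 - 53.8) / 29.2944
= -16.8 / 29.2944
= -0.57

-0.57


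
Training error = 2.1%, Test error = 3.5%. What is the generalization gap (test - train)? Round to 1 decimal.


Generalization gap = test_error - train_error
= 3.5 - 2.1
= 1.4%
A small gap suggests good generalization.

1.4


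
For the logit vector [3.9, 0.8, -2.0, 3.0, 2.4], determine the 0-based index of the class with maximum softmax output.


Softmax is a monotonic transformation, so it preserves the argmax.
We need to find the index of the maximum logit.
Index 0: 3.9
Index 1: 0.8
Index 2: -2.0
Index 3: 3.0
Index 4: 2.4
Maximum logit = 3.9 at index 0

0


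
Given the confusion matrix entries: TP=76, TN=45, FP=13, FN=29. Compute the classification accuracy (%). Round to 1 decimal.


Accuracy = (TP + TN) / (TP + TN + FP + FN) * 100
= (76 + 45) / (76 + 45 + 13 + 29)
= 121 / 163
= 0.7423
= 74.2%

74.2


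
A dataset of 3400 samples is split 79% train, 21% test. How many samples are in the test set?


Train samples = 3400 * 79% = 2686
Test samples = 3400 - 2686
= 714

714


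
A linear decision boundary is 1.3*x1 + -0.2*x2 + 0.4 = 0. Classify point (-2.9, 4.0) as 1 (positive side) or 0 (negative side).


Compute 1.3 * -2.9 + -0.2 * 4.0 + 0.4
= -3.77 + -0.8 + 0.4
= -4.17
Since -4.17 < 0, the point is on the negative side.

0


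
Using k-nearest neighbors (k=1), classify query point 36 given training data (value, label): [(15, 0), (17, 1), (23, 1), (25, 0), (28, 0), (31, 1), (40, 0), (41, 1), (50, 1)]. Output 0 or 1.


Distances from query 36:
Point 40 (class 0): distance = 4
K=1 nearest neighbors: classes = [0]
Votes for class 1: 0 / 1
Majority vote => class 0

0


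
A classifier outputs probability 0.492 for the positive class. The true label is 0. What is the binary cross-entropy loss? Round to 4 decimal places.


For y=0: Loss = -log(1-p)
= -log(1 - 0.492)
= -log(0.508)
= -(-0.6773)
= 0.6773

0.6773


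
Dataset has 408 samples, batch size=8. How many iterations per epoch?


Iterations per epoch = dataset_size / batch_size
= 408 / 8
= 51

51


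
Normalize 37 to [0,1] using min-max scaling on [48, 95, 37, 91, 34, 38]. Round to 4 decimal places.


Min = 34, Max = 95
Range = 95 - 34 = 61
Scaled = (x - min) / (max - min)
= (37 - 34) / 61
= 3 / 61
= 0.0492

0.0492


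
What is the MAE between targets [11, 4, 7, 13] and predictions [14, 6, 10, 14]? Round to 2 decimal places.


Absolute errors: [3, 2, 3, 1]
Sum of absolute errors = 9
MAE = 9 / 4 = 2.25

2.25


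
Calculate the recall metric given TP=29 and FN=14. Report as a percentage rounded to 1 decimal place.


Recall = TP / (TP + FN) * 100
= 29 / (29 + 14)
= 29 / 43
= 0.6744
= 67.4%

67.4


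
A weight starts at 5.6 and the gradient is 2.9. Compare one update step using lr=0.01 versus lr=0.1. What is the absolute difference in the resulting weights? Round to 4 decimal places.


With lr=0.01: w_new = 5.6 - 0.01 * 2.9 = 5.571
With lr=0.1: w_new = 5.6 - 0.1 * 2.9 = 5.31
Absolute difference = |5.571 - 5.31|
= 0.2610

0.2610


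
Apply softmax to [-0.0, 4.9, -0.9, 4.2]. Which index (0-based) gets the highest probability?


Softmax is a monotonic transformation, so it preserves the argmax.
We need to find the index of the maximum logit.
Index 0: -0.0
Index 1: 4.9
Index 2: -0.9
Index 3: 4.2
Maximum logit = 4.9 at index 1

1


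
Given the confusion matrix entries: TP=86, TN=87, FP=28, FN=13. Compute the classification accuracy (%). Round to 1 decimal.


Accuracy = (TP + TN) / (TP + TN + FP + FN) * 100
= (86 + 87) / (86 + 87 + 28 + 13)
= 173 / 214
= 0.8084
= 80.8%

80.8


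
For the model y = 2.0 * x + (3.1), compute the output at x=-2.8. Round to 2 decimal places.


y = 2.0 * -2.8 + (3.1)
= -5.6 + (3.1)
= -2.50

-2.50


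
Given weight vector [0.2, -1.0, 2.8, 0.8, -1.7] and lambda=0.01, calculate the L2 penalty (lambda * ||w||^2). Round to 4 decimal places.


Squaring each weight:
0.2^2 = 0.04
(-1.0)^2 = 1.0
2.8^2 = 7.84
0.8^2 = 0.64
(-1.7)^2 = 2.89
Sum of squares = 12.41
Penalty = 0.01 * 12.41 = 0.1241

0.1241


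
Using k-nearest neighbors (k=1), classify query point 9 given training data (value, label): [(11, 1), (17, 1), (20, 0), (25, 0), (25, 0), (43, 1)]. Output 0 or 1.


Distances from query 9:
Point 11 (class 1): distance = 2
K=1 nearest neighbors: classes = [1]
Votes for class 1: 1 / 1
Majority vote => class 1

1


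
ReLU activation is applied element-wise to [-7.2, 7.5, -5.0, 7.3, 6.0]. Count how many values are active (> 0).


ReLU(x) = max(0, x) for each element:
ReLU(-7.2) = 0
ReLU(7.5) = 7.5
ReLU(-5.0) = 0
ReLU(7.3) = 7.3
ReLU(6.0) = 6.0
Active neurons (>0): 3

3


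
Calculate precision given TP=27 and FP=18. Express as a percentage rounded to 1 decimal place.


Precision = TP / (TP + FP) * 100
= 27 / (27 + 18)
= 27 / 45
= 0.6
= 60.0%

60.0


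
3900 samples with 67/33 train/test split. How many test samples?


Train samples = 3900 * 67% = 2613
Test samples = 3900 - 2613
= 1287

1287


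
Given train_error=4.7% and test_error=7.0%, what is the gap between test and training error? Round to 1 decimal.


Generalization gap = test_error - train_error
= 7.0 - 4.7
= 2.3%
A moderate gap.

2.3


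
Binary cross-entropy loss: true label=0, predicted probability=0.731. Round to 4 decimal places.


For y=0: Loss = -log(1-p)
= -log(1 - 0.731)
= -log(0.269)
= -(-1.313)
= 1.3130

1.3130


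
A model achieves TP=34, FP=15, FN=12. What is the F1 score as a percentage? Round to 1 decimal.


Precision = TP / (TP + FP) = 34 / 49 = 0.6939
Recall = TP / (TP + FN) = 34 / 46 = 0.7391
F1 = 2 * P * R / (P + R)
= 2 * 0.6939 * 0.7391 / (0.6939 + 0.7391)
= 1.0257 / 1.433
= 0.7158
As percentage: 71.6%

71.6


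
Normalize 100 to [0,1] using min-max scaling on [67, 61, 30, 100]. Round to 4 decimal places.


Min = 30, Max = 100
Range = 100 - 30 = 70
Scaled = (x - min) / (max - min)
= (100 - 30) / 70
= 70 / 70
= 1.0000

1.0000


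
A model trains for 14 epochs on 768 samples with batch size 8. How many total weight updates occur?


Iterations per epoch = 768 / 8 = 96
Total updates = iterations_per_epoch * epochs
= 96 * 14
= 1344

1344


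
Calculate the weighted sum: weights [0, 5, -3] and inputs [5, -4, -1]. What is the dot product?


Element-wise products:
0 * 5 = 0
5 * -4 = -20
-3 * -1 = 3
Sum = 0 + -20 + 3
= -17

-17


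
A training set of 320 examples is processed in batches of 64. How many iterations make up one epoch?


Iterations per epoch = dataset_size / batch_size
= 320 / 64
= 5

5


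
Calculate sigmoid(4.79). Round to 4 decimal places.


sigmoid(z) = 1 / (1 + exp(-z))
exp(-(4.79)) = exp(-4.79) = 0.0083
1 + 0.0083 = 1.0083
1 / 1.0083 = 0.9918

0.9918


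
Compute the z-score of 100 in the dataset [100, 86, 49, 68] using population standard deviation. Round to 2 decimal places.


Mean = (100 + 86 + 49 + 68) / 4 = 75.75
Variance = sum((x_i - mean)^2) / n = 367.1875
Std = sqrt(367.1875) = 19.1621
Z = (x - mean) / std
= (100 - 75.75) / 19.1621
= 24.25 / 19.1621
= 1.27

1.27


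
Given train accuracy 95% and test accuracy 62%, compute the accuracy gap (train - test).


Gap = train_accuracy - test_accuracy
= 95 - 62
= 33%
This large gap strongly indicates overfitting.

33


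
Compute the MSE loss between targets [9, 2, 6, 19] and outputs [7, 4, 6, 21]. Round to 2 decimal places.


Differences: [2, -2, 0, -2]
Squared errors: [4, 4, 0, 4]
Sum of squared errors = 12
MSE = 12 / 4 = 3.00

3.00


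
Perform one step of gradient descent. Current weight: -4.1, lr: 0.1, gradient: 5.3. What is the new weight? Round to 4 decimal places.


w_new = w_old - lr * gradient
= -4.1 - 0.1 * 5.3
= -4.1 - (0.53)
= -4.6300

-4.6300


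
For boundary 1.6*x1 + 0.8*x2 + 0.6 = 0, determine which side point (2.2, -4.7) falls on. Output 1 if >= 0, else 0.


Compute 1.6 * 2.2 + 0.8 * -4.7 + 0.6
= 3.52 + -3.76 + 0.6
= 0.36
Since 0.36 >= 0, the point is on the positive side.

1


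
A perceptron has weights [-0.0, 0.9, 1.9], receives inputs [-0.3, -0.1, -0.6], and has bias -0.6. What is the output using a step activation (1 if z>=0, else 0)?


z = w . x + b
= -0.0*-0.3 + 0.9*-0.1 + 1.9*-0.6 + -0.6
= 0.0 + -0.09 + -1.14 + -0.6
= -1.23 + -0.6
= -1.83
Since z = -1.83 < 0, output = 0

0


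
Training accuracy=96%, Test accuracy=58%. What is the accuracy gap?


Gap = train_accuracy - test_accuracy
= 96 - 58
= 38%
This large gap strongly indicates overfitting.

38


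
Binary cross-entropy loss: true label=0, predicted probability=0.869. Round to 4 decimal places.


For y=0: Loss = -log(1-p)
= -log(1 - 0.869)
= -log(0.131)
= -(-2.0326)
= 2.0326

2.0326


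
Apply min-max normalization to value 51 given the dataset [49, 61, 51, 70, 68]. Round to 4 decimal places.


Min = 49, Max = 70
Range = 70 - 49 = 21
Scaled = (x - min) / (max - min)
= (51 - 49) / 21
= 2 / 21
= 0.0952

0.0952


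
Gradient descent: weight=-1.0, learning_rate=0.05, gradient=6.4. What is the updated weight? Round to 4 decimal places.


w_new = w_old - lr * gradient
= -1.0 - 0.05 * 6.4
= -1.0 - (0.32)
= -1.3200

-1.3200


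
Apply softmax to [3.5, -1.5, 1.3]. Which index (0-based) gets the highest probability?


Softmax is a monotonic transformation, so it preserves the argmax.
We need to find the index of the maximum logit.
Index 0: 3.5
Index 1: -1.5
Index 2: 1.3
Maximum logit = 3.5 at index 0

0


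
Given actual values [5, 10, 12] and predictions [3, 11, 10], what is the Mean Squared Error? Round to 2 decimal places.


Differences: [2, -1, 2]
Squared errors: [4, 1, 4]
Sum of squared errors = 9
MSE = 9 / 3 = 3.00

3.00


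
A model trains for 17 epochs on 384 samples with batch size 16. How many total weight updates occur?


Iterations per epoch = 384 / 16 = 24
Total updates = iterations_per_epoch * epochs
= 24 * 17
= 408

408


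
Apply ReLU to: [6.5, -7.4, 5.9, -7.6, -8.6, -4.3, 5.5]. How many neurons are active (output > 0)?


ReLU(x) = max(0, x) for each element:
ReLU(6.5) = 6.5
ReLU(-7.4) = 0
ReLU(5.9) = 5.9
ReLU(-7.6) = 0
ReLU(-8.6) = 0
ReLU(-4.3) = 0
ReLU(5.5) = 5.5
Active neurons (>0): 3

3


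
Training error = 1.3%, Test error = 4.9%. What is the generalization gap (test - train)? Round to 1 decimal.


Generalization gap = test_error - train_error
= 4.9 - 1.3
= 3.6%
A moderate gap.

3.6


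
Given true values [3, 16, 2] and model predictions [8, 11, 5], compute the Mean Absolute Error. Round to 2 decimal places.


Absolute errors: [5, 5, 3]
Sum of absolute errors = 13
MAE = 13 / 3 = 4.33

4.33


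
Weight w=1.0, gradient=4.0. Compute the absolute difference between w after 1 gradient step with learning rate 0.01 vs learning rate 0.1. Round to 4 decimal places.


With lr=0.01: w_new = 1.0 - 0.01 * 4.0 = 0.96
With lr=0.1: w_new = 1.0 - 0.1 * 4.0 = 0.6
Absolute difference = |0.96 - 0.6|
= 0.3600

0.3600


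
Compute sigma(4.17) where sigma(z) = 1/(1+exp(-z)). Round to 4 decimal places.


sigmoid(z) = 1 / (1 + exp(-z))
exp(-(4.17)) = exp(-4.17) = 0.0155
1 + 0.0155 = 1.0155
1 / 1.0155 = 0.9848

0.9848


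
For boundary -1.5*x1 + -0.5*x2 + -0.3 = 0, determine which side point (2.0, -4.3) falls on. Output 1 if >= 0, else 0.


Compute -1.5 * 2.0 + -0.5 * -4.3 + -0.3
= -3.0 + 2.15 + -0.3
= -1.15
Since -1.15 < 0, the point is on the negative side.

0


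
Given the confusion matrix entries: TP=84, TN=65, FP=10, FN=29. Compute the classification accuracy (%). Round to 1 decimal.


Accuracy = (TP + TN) / (TP + TN + FP + FN) * 100
= (84 + 65) / (84 + 65 + 10 + 29)
= 149 / 188
= 0.7926
= 79.3%

79.3


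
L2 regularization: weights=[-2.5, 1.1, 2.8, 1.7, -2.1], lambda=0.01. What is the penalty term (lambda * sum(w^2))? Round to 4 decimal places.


Squaring each weight:
(-2.5)^2 = 6.25
1.1^2 = 1.21
2.8^2 = 7.84
1.7^2 = 2.89
(-2.1)^2 = 4.41
Sum of squares = 22.6
Penalty = 0.01 * 22.6 = 0.2260

0.2260


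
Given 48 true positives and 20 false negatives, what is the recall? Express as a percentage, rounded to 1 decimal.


Recall = TP / (TP + FN) * 100
= 48 / (48 + 20)
= 48 / 68
= 0.7059
= 70.6%

70.6


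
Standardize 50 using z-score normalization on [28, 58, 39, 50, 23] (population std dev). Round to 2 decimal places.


Mean = (28 + 58 + 39 + 50 + 23) / 5 = 39.6
Variance = sum((x_i - mean)^2) / n = 171.44
Std = sqrt(171.44) = 13.0935
Z = (x - mean) / std
= (50 - 39.6) / 13.0935
= 10.4 / 13.0935
= 0.79

0.79


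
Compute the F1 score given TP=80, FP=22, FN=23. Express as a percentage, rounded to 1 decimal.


Precision = TP / (TP + FP) = 80 / 102 = 0.7843
Recall = TP / (TP + FN) = 80 / 103 = 0.7767
F1 = 2 * P * R / (P + R)
= 2 * 0.7843 * 0.7767 / (0.7843 + 0.7767)
= 1.2184 / 1.561
= 0.7805
As percentage: 78.0%

78.0


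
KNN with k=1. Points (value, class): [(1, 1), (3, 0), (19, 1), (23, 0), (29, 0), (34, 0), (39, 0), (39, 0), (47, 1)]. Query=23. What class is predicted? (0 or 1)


Distances from query 23:
Point 23 (class 0): distance = 0
K=1 nearest neighbors: classes = [0]
Votes for class 1: 0 / 1
Majority vote => class 0

0


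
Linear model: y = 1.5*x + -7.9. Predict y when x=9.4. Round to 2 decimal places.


y = 1.5 * 9.4 + (-7.9)
= 14.1 + (-7.9)
= 6.20

6.20


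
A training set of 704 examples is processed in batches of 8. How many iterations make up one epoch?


Iterations per epoch = dataset_size / batch_size
= 704 / 8
= 88

88


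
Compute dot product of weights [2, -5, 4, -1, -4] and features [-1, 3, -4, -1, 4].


Element-wise products:
2 * -1 = -2
-5 * 3 = -15
4 * -4 = -16
-1 * -1 = 1
-4 * 4 = -16
Sum = -2 + -15 + -16 + 1 + -16
= -48

-48


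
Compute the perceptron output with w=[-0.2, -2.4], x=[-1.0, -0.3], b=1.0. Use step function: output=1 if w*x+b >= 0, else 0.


z = w . x + b
= -0.2*-1.0 + -2.4*-0.3 + 1.0
= 0.2 + 0.72 + 1.0
= 0.92 + 1.0
= 1.92
Since z = 1.92 >= 0, output = 1

1


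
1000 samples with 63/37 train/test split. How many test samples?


Train samples = 1000 * 63% = 630
Test samples = 1000 - 630
= 370

370


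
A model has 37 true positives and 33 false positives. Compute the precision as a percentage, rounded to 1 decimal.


Precision = TP / (TP + FP) * 100
= 37 / (37 + 33)
= 37 / 70
= 0.5286
= 52.9%

52.9


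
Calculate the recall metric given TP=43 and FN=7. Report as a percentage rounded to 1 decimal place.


Recall = TP / (TP + FN) * 100
= 43 / (43 + 7)
= 43 / 50
= 0.86
= 86.0%

86.0


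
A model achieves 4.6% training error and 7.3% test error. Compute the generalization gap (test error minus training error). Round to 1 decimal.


Generalization gap = test_error - train_error
= 7.3 - 4.6
= 2.7%
A moderate gap.

2.7


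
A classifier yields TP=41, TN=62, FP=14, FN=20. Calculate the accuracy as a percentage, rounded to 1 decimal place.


Accuracy = (TP + TN) / (TP + TN + FP + FN) * 100
= (41 + 62) / (41 + 62 + 14 + 20)
= 103 / 137
= 0.7518
= 75.2%

75.2
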